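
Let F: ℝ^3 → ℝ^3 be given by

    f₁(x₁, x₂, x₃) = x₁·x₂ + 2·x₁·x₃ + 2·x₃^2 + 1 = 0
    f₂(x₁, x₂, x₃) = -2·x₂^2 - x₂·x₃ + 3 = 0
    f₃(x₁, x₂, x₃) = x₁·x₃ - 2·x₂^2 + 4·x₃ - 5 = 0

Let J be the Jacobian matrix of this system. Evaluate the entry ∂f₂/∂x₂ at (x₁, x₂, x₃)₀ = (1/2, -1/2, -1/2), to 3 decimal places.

2.500

∂f₂/∂x₂ = -4·x₂ - x₃.
At (1/2, -1/2, -1/2) this is 2.500.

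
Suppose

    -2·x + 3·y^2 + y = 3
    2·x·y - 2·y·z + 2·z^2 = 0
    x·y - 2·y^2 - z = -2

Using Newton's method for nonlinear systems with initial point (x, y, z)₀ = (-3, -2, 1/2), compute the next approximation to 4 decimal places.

(-1.0833, -1.1667, 0.3333)

At (-3, -2, 1/2): F = (13.0000, 14.5000, -0.5000).
Jacobian J = [[-2, 6·y + 1, 0], [2·y, 2·x - 2·z, -2·y + 4·z], [y, x - 4·y, -1]].
At the point, J = [[-2.0000, -11.0000, 0.0000], [-4.0000, -7.0000, 6.0000], [-2.0000, 5.0000, -1.0000]] (det J = 222.0000).
Solving J·Δ = −F gives Δ = (1.9167, 0.8333, -0.1667).
Then the next iterate is (x, y, z)₁ = (-1.0833, -1.1667, 0.3333).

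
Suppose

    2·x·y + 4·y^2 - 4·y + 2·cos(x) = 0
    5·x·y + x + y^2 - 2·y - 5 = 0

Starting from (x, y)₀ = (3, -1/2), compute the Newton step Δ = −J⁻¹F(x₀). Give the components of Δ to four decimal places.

(-2.1896, 0.4138)

At (3, -1/2): F = (-1.979985, -8.2500).
Jacobian J = [[2·y - 2·sin(x), 2·x + 8·y - 4], [5·y + 1, 5·x + 2·y - 2]].
At the point, J = [[-1.282240, -2.0000], [-1.5000, 12.0000]] (det J = -18.386880).
Solving J·Δ = −F gives Δ = (-2.1896, 0.4138).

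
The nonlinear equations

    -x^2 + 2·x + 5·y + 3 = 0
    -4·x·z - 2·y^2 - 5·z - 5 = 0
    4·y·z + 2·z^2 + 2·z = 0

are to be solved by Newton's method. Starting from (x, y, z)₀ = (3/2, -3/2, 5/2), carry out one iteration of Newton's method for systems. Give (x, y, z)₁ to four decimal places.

(-1.2597, -1.3019, 1.7532)

At (3/2, -3/2, 5/2): F = (-3.7500, -37.0000, 2.5000).
Jacobian J = [[-2·x + 2, 5, 0], [-4·z, -4·y, -4·x - 5], [0, 4·z, 4·y + 4·z + 2]].
At the point, J = [[-1.0000, 5.0000, 0.0000], [-10.0000, 6.0000, -11.0000], [0.0000, 10.0000, 6.0000]] (det J = 154.0000).
Solving J·Δ = −F gives Δ = (-2.7597, 0.1981, -0.7468).
Then the next iterate is (x, y, z)₁ = (-1.2597, -1.3019, 1.7532).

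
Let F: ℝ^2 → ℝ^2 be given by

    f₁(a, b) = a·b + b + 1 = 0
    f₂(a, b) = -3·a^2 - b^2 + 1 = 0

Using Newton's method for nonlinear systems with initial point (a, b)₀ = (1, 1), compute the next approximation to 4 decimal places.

At (1, 1): F = (3.0000, -3.0000).
Jacobian J = [[b, a + 1], [-6·a, -2·b]].
At the point, J = [[1.0000, 2.0000], [-6.0000, -2.0000]] (det J = 10.0000).
Solving J·Δ = −F gives Δ = (0.0000, -1.5000).
Then the next iterate is (a, b)₁ = (1.0000, -0.5000).

(1.0000, -0.5000)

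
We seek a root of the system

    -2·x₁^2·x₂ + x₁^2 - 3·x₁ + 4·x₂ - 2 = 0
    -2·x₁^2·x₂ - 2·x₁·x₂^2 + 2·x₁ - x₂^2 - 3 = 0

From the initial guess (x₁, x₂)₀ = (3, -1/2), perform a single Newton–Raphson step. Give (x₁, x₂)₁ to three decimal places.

At (3, -1/2): F = (5.000, 10.250).
Jacobian J = [[-4·x₁·x₂ + 2·x₁ - 3, -2·x₁^2 + 4], [-4·x₁·x₂ - 2·x₂^2 + 2, -2·x₁^2 - 4·x₁·x₂ - 2·x₂]].
At the point, J = [[9.000, -14.000], [7.500, -11.000]] (det J = 6.000).
Solving J·Δ = −F gives Δ = (-14.750, -9.125).
Then the next iterate is (x₁, x₂)₁ = (-11.750, -9.625).

(-11.750, -9.625)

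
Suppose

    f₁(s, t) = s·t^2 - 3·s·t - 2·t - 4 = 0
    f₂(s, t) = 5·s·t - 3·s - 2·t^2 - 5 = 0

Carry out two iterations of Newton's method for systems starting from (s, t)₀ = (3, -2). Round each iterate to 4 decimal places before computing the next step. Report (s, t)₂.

At (3, -2): F = (30.0000, -52.0000).
Jacobian J = [[t^2 - 3·t, 2·s·t - 3·s - 2], [5·t - 3, 5·s - 4·t]].
At the point, J = [[10.0000, -23.0000], [-13.0000, 23.0000]] (det J = -69.0000).
Solving J·Δ = −F gives Δ = (-7.3333, -1.8841).
Then the next iterate is (s, t)₁ = (-4.3333, -3.8841).
Round to (-4.3333, -3.8841) and repeat: F = (-112.097884, 61.982287), J = [[26.738533, 44.661841], [-22.4205, -6.1301]].
Δ = (2.4851, 1.0221), so (s, t)₂ = (-1.8482, -2.8620).

(-1.8482, -2.8620)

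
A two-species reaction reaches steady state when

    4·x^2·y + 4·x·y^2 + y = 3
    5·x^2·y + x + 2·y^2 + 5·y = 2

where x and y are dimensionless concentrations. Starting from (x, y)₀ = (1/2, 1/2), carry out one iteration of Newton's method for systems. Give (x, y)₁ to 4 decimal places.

At (1/2, 1/2): F = (-1.5000, 2.1250).
Jacobian J = [[8·x·y + 4·y^2, 4·x^2 + 8·x·y + 1], [10·x·y + 1, 5·x^2 + 4·y + 5]].
At the point, J = [[3.0000, 4.0000], [3.5000, 8.2500]] (det J = 10.7500).
Solving J·Δ = −F gives Δ = (1.9419, -1.0814).
Then the next iterate is (x, y)₁ = (2.4419, -0.5814).

(2.4419, -0.5814)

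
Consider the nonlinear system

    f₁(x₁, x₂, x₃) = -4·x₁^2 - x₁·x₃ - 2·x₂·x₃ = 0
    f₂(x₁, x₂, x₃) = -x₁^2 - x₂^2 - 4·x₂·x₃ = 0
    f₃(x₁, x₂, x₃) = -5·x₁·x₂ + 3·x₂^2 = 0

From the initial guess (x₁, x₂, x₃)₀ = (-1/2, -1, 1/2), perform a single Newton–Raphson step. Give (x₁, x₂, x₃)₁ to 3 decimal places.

(-0.250, -0.500, 0.250)

At (-1/2, -1, 1/2): F = (0.250, 0.750, 0.500).
Jacobian J = [[-8·x₁ - x₃, -2·x₃, -x₁ - 2·x₂], [-2·x₁, -2·x₂ - 4·x₃, -4·x₂], [-5·x₂, -5·x₁ + 6·x₂, 0]].
At the point, J = [[3.500, -1.000, 2.500], [1.000, 0.000, 4.000], [5.000, -3.500, 0.000]] (det J = 20.250).
Solving J·Δ = −F gives Δ = (0.250, 0.500, -0.250).
Then the next iterate is (x₁, x₂, x₃)₁ = (-0.250, -0.500, 0.250).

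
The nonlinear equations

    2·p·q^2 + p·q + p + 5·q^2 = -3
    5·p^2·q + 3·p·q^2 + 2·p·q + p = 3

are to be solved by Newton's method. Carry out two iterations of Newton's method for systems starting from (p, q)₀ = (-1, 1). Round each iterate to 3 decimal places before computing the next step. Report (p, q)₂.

(-2.000, -0.250)

At (-1, 1): F = (4.000, -4.000).
Jacobian J = [[2·q^2 + q + 1, 4·p·q + p + 10·q], [10·p·q + 3·q^2 + 2·q + 1, 5·p^2 + 6·p·q + 2·p]].
At the point, J = [[4.000, 5.000], [-4.000, -3.000]] (det J = 8.000).
Solving J·Δ = −F gives Δ = (-1.000, 0.000).
Then the next iterate is (p, q)₁ = (-2.000, 1.000).
Round to (-2.000, 1.000) and repeat: F = (0.000, 5.000), J = [[4.000, 0.000], [-14.000, 4.000]].
Δ = (0.000, -1.250), so (p, q)₂ = (-2.000, -0.250).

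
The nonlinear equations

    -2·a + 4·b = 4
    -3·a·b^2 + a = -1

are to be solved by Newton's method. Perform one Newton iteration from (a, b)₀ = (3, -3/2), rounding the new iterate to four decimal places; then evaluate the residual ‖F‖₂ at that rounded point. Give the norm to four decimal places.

302.1954

At (3, -3/2): F = (-16.0000, -16.2500).
Jacobian J = [[-2, 4], [-3·b^2 + 1, -6·a·b]].
At the point, J = [[-2.0000, 4.0000], [-5.7500, 27.0000]] (det J = -31.0000).
Solving J·Δ = −F gives Δ = (-11.8387, -1.9194).
Then the next iterate is (a, b)₁ = (-8.8387, -3.4194).
Re-evaluating at (-8.8387, -3.4194): F = (-0.0002, 302.195400), so ‖F‖₂ = 302.1954.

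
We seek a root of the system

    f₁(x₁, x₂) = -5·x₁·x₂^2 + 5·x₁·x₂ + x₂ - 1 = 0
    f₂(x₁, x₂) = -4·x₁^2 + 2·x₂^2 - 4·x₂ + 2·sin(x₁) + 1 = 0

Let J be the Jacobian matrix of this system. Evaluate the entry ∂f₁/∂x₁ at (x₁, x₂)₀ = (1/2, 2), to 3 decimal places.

-10.000

∂f₁/∂x₁ = -5·x₂^2 + 5·x₂.
At (1/2, 2) this is -10.000.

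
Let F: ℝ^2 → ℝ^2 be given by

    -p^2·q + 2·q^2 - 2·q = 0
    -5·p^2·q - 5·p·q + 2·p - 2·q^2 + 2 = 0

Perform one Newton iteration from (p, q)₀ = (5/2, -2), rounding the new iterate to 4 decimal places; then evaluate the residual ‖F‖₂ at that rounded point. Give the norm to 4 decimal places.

At (5/2, -2): F = (24.5000, 86.5000).
Jacobian J = [[-2·p·q, -p^2 + 4·q - 2], [-10·p·q - 5·q + 2, -5·p^2 - 5·p - 4·q]].
At the point, J = [[10.0000, -16.2500], [62.0000, -35.7500]] (det J = 650.0000).
Solving J·Δ = −F gives Δ = (-0.8150, 1.0062).
Then the next iterate is (p, q)₁ = (1.6850, -0.9938).
Re-evaluating at (1.6850, -0.9938): F = (6.784499, 25.875597), so ‖F‖₂ = 26.7503.

26.7503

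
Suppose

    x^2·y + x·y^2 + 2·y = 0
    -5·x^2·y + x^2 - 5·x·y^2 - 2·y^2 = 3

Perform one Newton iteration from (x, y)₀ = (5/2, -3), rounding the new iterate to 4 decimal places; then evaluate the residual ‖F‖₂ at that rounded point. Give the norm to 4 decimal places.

1.0082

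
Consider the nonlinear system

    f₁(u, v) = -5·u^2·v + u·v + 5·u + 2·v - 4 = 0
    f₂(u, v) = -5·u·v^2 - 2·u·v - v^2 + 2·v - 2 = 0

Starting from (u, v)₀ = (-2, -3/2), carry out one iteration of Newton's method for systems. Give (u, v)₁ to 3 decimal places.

(-1.614, -1.211)

At (-2, -3/2): F = (16.000, 9.250).
Jacobian J = [[-10·u·v + v + 5, -5·u^2 + u + 2], [-5·v^2 - 2·v, -10·u·v - 2·u - 2·v + 2]].
At the point, J = [[-26.500, -20.000], [-8.250, -21.000]] (det J = 391.500).
Solving J·Δ = −F gives Δ = (0.386, 0.289).
Then the next iterate is (u, v)₁ = (-1.614, -1.211).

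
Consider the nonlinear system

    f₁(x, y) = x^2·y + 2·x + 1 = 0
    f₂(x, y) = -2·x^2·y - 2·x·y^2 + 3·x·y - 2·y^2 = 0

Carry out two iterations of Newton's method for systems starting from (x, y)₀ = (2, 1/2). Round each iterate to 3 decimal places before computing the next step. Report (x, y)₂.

At (2, 1/2): F = (7.000, -2.500).
Jacobian J = [[2·x·y + 2, x^2], [-4·x·y - 2·y^2 + 3·y, -2·x^2 - 4·x·y + 3·x - 4·y]].
At the point, J = [[4.000, 4.000], [-3.000, -8.000]] (det J = -20.000).
Solving J·Δ = −F gives Δ = (-2.300, 0.550).
Then the next iterate is (x, y)₁ = (-0.300, 1.050).
Round to (-0.300, 1.050) and repeat: F = (0.49450, -2.67750), J = [[1.370, 0.090], [2.205, -4.020]].
Δ = (-0.306, -0.834), so (x, y)₂ = (-0.606, 0.216).

(-0.606, 0.216)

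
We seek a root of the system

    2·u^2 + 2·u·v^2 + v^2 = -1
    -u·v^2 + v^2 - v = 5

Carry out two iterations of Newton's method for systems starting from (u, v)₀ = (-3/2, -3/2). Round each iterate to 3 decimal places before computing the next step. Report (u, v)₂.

At (-3/2, -3/2): F = (1.000, 2.125).
Jacobian J = [[4·u + 2·v^2, 4·u·v + 2·v], [-v^2, -2·u·v + 2·v - 1]].
At the point, J = [[-1.500, 6.000], [-2.250, -8.500]] (det J = 26.250).
Solving J·Δ = −F gives Δ = (0.810, 0.036).
Then the next iterate is (u, v)₁ = (-0.690, -1.464).
Round to (-0.690, -1.464) and repeat: F = (1.13775, 0.08617), J = [[1.52659, 1.11264], [-2.14330, -5.94832]].
Δ = (-1.025, 0.384), so (u, v)₂ = (-1.715, -1.080).

(-1.715, -1.080)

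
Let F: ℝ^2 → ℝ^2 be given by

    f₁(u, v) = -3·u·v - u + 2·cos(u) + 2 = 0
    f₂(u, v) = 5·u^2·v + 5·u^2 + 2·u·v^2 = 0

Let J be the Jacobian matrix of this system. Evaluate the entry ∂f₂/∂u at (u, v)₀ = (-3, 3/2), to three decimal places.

-70.500

∂f₂/∂u = 10·u·v + 10·u + 2·v^2.
At (-3, 3/2) this is -70.500.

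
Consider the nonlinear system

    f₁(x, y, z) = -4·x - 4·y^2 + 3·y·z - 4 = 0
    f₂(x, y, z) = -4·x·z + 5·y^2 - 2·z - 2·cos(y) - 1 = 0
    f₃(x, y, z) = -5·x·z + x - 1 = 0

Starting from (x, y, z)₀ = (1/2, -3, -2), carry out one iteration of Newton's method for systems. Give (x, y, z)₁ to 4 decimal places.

(0.2486, -1.3755, -1.3060)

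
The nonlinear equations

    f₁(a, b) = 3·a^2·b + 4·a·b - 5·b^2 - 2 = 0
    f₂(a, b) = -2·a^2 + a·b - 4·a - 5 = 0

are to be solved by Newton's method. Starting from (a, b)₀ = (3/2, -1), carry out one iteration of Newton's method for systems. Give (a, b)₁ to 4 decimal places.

(-0.0477, -1.0163)

At (3/2, -1): F = (-19.7500, -17.0000).
Jacobian J = [[6·a·b + 4·b, 3·a^2 + 4·a - 10·b], [-4·a + b - 4, a]].
At the point, J = [[-13.0000, 22.7500], [-11.0000, 1.5000]] (det J = 230.7500).
Solving J·Δ = −F gives Δ = (-1.5477, -0.0163).
Then the next iterate is (a, b)₁ = (-0.0477, -1.0163).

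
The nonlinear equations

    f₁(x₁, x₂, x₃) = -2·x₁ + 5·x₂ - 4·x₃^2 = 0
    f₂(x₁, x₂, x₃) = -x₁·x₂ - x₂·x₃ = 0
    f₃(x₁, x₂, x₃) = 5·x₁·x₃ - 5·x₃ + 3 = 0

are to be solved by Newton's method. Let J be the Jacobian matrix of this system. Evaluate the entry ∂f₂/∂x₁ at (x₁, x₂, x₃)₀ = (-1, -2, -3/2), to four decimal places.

∂f₂/∂x₁ = -x₂.
At (-1, -2, -3/2) this is 2.0000.

2.0000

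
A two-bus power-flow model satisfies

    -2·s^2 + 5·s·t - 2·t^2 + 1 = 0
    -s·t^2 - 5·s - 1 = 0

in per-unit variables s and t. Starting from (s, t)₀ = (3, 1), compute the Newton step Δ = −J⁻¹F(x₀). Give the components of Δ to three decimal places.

At (3, 1): F = (-4.000, -19.000).
Jacobian J = [[-4·s + 5·t, 5·s - 4·t], [-t^2 - 5, -2·s·t]].
At the point, J = [[-7.000, 11.000], [-6.000, -6.000]] (det J = 108.000).
Solving J·Δ = −F gives Δ = (-2.157, -1.009).

(-2.157, -1.009)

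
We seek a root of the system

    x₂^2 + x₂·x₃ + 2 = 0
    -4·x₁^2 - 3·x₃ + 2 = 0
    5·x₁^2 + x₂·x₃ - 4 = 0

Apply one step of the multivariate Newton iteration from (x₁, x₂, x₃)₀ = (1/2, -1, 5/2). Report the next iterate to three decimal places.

(-48.750, 125.000, 66.000)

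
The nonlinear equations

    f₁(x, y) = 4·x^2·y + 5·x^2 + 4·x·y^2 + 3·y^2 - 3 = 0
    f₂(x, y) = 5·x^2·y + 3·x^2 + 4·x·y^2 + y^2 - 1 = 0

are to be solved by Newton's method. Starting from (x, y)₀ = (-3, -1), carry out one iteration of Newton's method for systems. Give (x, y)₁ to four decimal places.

(-1.5782, -0.8918)

At (-3, -1): F = (-3.0000, -30.0000).
Jacobian J = [[8·x·y + 10·x + 4·y^2, 4·x^2 + 8·x·y + 6·y], [10·x·y + 6·x + 4·y^2, 5·x^2 + 8·x·y + 2·y]].
At the point, J = [[-2.0000, 54.0000], [16.0000, 67.0000]] (det J = -998.0000).
Solving J·Δ = −F gives Δ = (1.4218, 0.1082).
Then the next iterate is (x, y)₁ = (-1.5782, -0.8918).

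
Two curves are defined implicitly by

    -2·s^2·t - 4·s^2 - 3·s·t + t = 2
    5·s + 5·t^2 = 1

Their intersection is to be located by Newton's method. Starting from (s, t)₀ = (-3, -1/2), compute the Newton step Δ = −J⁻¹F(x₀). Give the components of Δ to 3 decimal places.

At (-3, -1/2): F = (-34.000, -14.750).
Jacobian J = [[-4·s·t - 8·s - 3·t, -2·s^2 - 3·s + 1], [5, 10·t]].
At the point, J = [[19.500, -8.000], [5.000, -5.000]] (det J = -57.500).
Solving J·Δ = −F gives Δ = (0.904, -2.046).

(0.904, -2.046)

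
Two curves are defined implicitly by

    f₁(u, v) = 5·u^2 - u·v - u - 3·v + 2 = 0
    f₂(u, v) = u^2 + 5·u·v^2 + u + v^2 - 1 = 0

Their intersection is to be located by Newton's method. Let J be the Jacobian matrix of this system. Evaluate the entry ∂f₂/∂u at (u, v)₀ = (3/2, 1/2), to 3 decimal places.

5.250

∂f₂/∂u = 2·u + 5·v^2 + 1.
At (3/2, 1/2) this is 5.250.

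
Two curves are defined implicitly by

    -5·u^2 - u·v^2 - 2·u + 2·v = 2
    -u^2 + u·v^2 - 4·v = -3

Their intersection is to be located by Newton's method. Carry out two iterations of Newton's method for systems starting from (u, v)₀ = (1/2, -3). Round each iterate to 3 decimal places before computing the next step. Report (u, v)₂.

(0.084, 0.699)

At (1/2, -3): F = (-14.750, 19.250).
Jacobian J = [[-10·u - v^2 - 2, -2·u·v + 2], [-2·u + v^2, 2·u·v - 4]].
At the point, J = [[-16.000, 5.000], [8.000, -7.000]] (det J = 72.000).
Solving J·Δ = −F gives Δ = (-0.097, 2.639).
Then the next iterate is (u, v)₁ = (0.403, -0.361).
Round to (0.403, -0.361) and repeat: F = (-4.39256, 4.33411), J = [[-6.16032, 2.29097], [-0.67568, -4.29097]].
Δ = (-0.319, 1.060), so (u, v)₂ = (0.084, 0.699).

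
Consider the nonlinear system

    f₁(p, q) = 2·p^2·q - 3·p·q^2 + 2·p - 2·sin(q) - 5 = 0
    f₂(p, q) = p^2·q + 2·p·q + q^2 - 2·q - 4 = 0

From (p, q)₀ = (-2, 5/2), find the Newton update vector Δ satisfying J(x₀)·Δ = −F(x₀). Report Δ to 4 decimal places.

At (-2, 5/2): F = (47.303056, -2.7500).
Jacobian J = [[4·p·q - 3·q^2 + 2, 2·p^2 - 6·p·q - 2·cos(q)], [2·p·q + 2·q, p^2 + 2·p + 2·q - 2]].
At the point, J = [[-36.7500, 39.602287], [-5.0000, 3.0000]] (det J = 87.761436).
Solving J·Δ = −F gives Δ = (-2.8579, -3.8465).

(-2.8579, -3.8465)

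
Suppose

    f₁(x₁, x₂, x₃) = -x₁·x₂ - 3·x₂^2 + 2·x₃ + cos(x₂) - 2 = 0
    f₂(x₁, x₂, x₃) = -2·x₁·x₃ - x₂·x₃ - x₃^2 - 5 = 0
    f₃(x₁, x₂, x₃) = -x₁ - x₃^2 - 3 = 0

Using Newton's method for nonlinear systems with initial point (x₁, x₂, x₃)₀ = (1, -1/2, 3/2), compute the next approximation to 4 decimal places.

(-0.0376, 0.4543, -0.2375)

At (1, -1/2, 3/2): F = (1.627583, -9.5000, -6.2500).
Jacobian J = [[-x₂, -x₁ - 6·x₂ - sin(x₂), 2], [-2·x₃, -x₃, -2·x₁ - x₂ - 2·x₃], [-1, 0, -2·x₃]].
At the point, J = [[0.5000, 2.479426, 2.0000], [-3.0000, -1.5000, -4.5000], [-1.0000, 0.0000, -3.0000]] (det J = -11.907415).
Solving J·Δ = −F gives Δ = (-1.0376, 0.9543, -1.7375).
Then the next iterate is (x₁, x₂, x₃)₁ = (-0.0376, 0.4543, -0.2375).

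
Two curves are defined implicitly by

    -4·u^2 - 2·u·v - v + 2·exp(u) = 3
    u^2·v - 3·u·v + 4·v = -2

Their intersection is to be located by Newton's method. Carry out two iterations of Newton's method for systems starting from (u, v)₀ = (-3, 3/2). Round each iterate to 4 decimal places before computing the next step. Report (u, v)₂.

(-0.3912, 0.3116)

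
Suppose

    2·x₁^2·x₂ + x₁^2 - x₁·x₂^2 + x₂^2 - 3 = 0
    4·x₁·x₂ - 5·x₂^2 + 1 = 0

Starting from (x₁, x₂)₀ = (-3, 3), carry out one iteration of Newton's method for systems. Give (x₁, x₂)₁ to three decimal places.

(-2.590, 1.212)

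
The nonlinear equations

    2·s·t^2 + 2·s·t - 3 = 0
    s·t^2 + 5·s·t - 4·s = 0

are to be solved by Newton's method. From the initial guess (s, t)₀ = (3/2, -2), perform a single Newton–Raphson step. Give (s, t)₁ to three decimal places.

(-0.054, -2.357)

At (3/2, -2): F = (3.000, -15.000).
Jacobian J = [[2·t^2 + 2·t, 4·s·t + 2·s], [t^2 + 5·t - 4, 2·s·t + 5·s]].
At the point, J = [[4.000, -9.000], [-10.000, 1.500]] (det J = -84.000).
Solving J·Δ = −F gives Δ = (-1.554, -0.357).
Then the next iterate is (s, t)₁ = (-0.054, -2.357).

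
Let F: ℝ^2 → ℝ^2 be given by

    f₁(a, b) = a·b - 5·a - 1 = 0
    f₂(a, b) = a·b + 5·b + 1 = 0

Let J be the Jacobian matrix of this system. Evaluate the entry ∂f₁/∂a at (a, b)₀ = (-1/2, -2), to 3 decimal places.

-7.000

∂f₁/∂a = b - 5.
At (-1/2, -2) this is -7.000.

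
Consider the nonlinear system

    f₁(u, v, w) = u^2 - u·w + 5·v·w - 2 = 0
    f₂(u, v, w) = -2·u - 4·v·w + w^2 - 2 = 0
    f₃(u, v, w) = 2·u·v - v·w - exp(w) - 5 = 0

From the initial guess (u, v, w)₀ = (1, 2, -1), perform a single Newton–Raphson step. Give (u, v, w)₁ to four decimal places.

At (1, 2, -1): F = (-10.0000, 5.0000, 0.632121).
Jacobian J = [[2·u - w, 5·w, -u + 5·v], [-2, -4·w, -4·v + 2·w], [2·v, 2·u - w, -v - exp(w)]].
At the point, J = [[3.0000, -5.0000, 9.0000], [-2.0000, 4.0000, -10.0000], [4.0000, 3.0000, -2.367879]] (det J = 87.264241).
Solving J·Δ = −F gives Δ = (1.3824, -2.7437, -0.8739).
Then the next iterate is (u, v, w)₁ = (2.3824, -0.7437, -1.8739).

(2.3824, -0.7437, -1.8739)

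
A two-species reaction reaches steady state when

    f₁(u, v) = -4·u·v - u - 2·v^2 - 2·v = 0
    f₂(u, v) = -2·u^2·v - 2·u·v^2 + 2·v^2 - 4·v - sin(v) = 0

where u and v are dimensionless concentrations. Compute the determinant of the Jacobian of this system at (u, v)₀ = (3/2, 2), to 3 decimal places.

J = [[-4·v - 1, -4·u - 4·v - 2], [-4·u·v - 2·v^2, -2·u^2 - 4·u·v + 4·v - cos(v) - 4]].
At the point, J = [[-9.000, -16.000], [-20.000, -12.08385]].
det J = -211.245.

-211.245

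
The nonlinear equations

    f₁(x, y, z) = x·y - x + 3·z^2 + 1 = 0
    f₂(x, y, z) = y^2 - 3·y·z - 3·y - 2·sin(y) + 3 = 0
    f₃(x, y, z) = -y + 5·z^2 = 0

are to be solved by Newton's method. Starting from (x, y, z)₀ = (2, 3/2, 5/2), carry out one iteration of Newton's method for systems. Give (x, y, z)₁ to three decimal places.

At (2, 3/2, 5/2): F = (20.750, -12.49499, 29.750).
Jacobian J = [[y - 1, x, 6·z], [0, 2·y - 3·z - 2·cos(y) - 3, -3·y], [0, -1, 10·z]].
At the point, J = [[0.500, 2.000, 15.000], [0.000, -7.64147, -4.500], [0.000, -1.000, 25.000]] (det J = -97.76843).
Solving J·Δ = −F gives Δ = (-1.053, -0.913, -1.227).
Then the next iterate is (x, y, z)₁ = (0.947, 0.587, 1.273).

(0.947, 0.587, 1.273)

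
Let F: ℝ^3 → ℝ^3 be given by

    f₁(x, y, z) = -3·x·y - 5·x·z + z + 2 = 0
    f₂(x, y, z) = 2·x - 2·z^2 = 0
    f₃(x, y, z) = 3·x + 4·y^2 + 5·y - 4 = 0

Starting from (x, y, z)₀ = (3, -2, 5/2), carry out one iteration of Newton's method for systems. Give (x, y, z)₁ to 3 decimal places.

(1.732, -1.346, 1.596)

At (3, -2, 5/2): F = (-15.000, -6.500, 11.000).
Jacobian J = [[-3·y - 5·z, -3·x, -5·x + 1], [2, 0, -4·z], [3, 8·y + 5, 0]].
At the point, J = [[-6.500, -9.000, -14.000], [2.000, 0.000, -10.000], [3.000, -11.000, 0.000]] (det J = 1293.000).
Solving J·Δ = −F gives Δ = (-1.268, 0.654, -0.904).
Then the next iterate is (x, y, z)₁ = (1.732, -1.346, 1.596).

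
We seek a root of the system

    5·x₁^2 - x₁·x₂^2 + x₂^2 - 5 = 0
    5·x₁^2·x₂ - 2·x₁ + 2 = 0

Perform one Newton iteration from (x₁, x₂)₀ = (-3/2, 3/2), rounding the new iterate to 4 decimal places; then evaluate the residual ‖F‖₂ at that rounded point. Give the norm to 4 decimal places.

758.3595

At (-3/2, 3/2): F = (11.8750, 21.8750).
Jacobian J = [[10·x₁ - x₂^2, -2·x₁·x₂ + 2·x₂], [10·x₁·x₂ - 2, 5·x₁^2]].
At the point, J = [[-17.2500, 7.5000], [-24.5000, 11.2500]] (det J = -10.3125).
Solving J·Δ = −F gives Δ = (-2.9545, -8.3788).
Then the next iterate is (x₁, x₂)₁ = (-4.4545, -6.8788).
Re-evaluating at (-4.4545, -6.8788): F = (352.308279, -671.556361), so ‖F‖₂ = 758.3595.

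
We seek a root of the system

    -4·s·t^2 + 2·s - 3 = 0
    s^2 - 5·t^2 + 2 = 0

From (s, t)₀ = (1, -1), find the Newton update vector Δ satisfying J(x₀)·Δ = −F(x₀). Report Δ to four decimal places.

(-0.9444, 0.3889)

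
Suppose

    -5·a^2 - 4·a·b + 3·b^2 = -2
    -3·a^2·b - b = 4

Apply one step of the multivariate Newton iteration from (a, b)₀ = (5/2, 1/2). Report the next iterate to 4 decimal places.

At (5/2, 1/2): F = (-33.5000, -13.8750).
Jacobian J = [[-10·a - 4·b, -4·a + 6·b], [-6·a·b, -3·a^2 - 1]].
At the point, J = [[-27.0000, -7.0000], [-7.5000, -19.7500]] (det J = 480.7500).
Solving J·Δ = −F gives Δ = (-1.1742, -0.2566).
Then the next iterate is (a, b)₁ = (1.3258, 0.2434).

(1.3258, 0.2434)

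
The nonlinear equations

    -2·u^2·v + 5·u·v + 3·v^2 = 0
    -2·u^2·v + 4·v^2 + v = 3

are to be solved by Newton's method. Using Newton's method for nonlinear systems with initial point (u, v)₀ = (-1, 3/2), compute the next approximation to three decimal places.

At (-1, 3/2): F = (-3.750, 4.500).
Jacobian J = [[-4·u·v + 5·v, -2·u^2 + 5·u + 6·v], [-4·u·v, -2·u^2 + 8·v + 1]].
At the point, J = [[13.500, 2.000], [6.000, 11.000]] (det J = 136.500).
Solving J·Δ = −F gives Δ = (0.368, -0.610).
Then the next iterate is (u, v)₁ = (-0.632, 0.890).

(-0.632, 0.890)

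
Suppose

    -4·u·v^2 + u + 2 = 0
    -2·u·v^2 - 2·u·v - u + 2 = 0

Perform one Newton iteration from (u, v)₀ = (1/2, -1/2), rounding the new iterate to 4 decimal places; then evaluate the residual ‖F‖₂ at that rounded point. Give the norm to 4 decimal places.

31.0483

At (1/2, -1/2): F = (2.0000, 1.7500).
Jacobian J = [[-4·v^2 + 1, -8·u·v], [-2·v^2 - 2·v - 1, -4·u·v - 2·u]].
At the point, J = [[0.0000, 2.0000], [-0.5000, 0.0000]] (det J = 1.0000).
Solving J·Δ = −F gives Δ = (3.5000, -1.0000).
Then the next iterate is (u, v)₁ = (4.0000, -1.5000).
Re-evaluating at (4.0000, -1.5000): F = (-30.0000, -8.0000), so ‖F‖₂ = 31.0483.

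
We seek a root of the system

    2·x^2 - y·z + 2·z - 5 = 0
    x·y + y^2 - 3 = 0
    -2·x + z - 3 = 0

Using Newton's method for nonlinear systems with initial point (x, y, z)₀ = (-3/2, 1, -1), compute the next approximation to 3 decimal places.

(-0.417, 5.833, 2.167)

At (-3/2, 1, -1): F = (-1.500, -3.500, -1.000).
Jacobian J = [[4·x, -z, -y + 2], [y, x + 2·y, 0], [-2, 0, 1]].
At the point, J = [[-6.000, 1.000, 1.000], [1.000, 0.500, 0.000], [-2.000, 0.000, 1.000]] (det J = -3.000).
Solving J·Δ = −F gives Δ = (1.083, 4.833, 3.167).
Then the next iterate is (x, y, z)₁ = (-0.417, 5.833, 2.167).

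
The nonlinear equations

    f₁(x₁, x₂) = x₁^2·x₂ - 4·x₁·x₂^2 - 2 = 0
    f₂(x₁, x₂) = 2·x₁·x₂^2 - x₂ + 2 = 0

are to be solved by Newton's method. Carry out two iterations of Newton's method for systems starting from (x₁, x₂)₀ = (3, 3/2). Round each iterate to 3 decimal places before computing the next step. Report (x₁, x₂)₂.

(1.280, 0.432)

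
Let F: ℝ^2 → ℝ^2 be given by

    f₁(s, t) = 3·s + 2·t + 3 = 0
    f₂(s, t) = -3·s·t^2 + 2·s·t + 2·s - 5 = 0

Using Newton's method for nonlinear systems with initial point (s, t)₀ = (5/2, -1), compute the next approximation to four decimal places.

(-0.4545, -0.8182)

At (5/2, -1): F = (8.5000, -12.5000).
Jacobian J = [[3, 2], [-3·t^2 + 2·t + 2, -6·s·t + 2·s]].
At the point, J = [[3.0000, 2.0000], [-3.0000, 20.0000]] (det J = 66.0000).
Solving J·Δ = −F gives Δ = (-2.9545, 0.1818).
Then the next iterate is (s, t)₁ = (-0.4545, -0.8182).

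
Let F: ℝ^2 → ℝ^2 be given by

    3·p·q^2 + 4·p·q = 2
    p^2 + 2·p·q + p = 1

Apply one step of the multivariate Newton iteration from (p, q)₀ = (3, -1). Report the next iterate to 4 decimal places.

At (3, -1): F = (-5.0000, 5.0000).
Jacobian J = [[3·q^2 + 4·q, 6·p·q + 4·p], [2·p + 2·q + 1, 2·p]].
At the point, J = [[-1.0000, -6.0000], [5.0000, 6.0000]] (det J = 24.0000).
Solving J·Δ = −F gives Δ = (0.0000, -0.8333).
Then the next iterate is (p, q)₁ = (3.0000, -1.8333).

(3.0000, -1.8333)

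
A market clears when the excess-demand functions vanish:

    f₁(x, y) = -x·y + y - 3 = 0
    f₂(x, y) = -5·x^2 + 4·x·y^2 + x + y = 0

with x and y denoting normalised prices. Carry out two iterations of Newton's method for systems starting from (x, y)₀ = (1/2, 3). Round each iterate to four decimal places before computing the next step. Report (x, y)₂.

At (1/2, 3): F = (-1.5000, 20.2500).
Jacobian J = [[-y, -x + 1], [-10·x + 4·y^2 + 1, 8·x·y + 1]].
At the point, J = [[-3.0000, 0.5000], [32.0000, 13.0000]] (det J = -55.0000).
Solving J·Δ = −F gives Δ = (-0.5386, -0.2318).
Then the next iterate is (x, y)₁ = (-0.0386, 2.7682).
Round to (-0.0386, 2.7682) and repeat: F = (-0.124947, 1.538994), J = [[-2.7682, 1.0386], [32.037725, 0.145180]].
Δ = (-0.0480, -0.0076), so (x, y)₂ = (-0.0866, 2.7606).

(-0.0866, 2.7606)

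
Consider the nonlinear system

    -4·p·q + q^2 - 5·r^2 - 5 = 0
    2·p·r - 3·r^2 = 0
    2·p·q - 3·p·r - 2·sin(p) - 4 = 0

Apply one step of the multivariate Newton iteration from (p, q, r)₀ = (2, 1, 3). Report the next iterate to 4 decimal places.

(0.5002, 1.0708, 1.2858)

At (2, 1, 3): F = (-57.0000, -15.0000, -19.818595).
Jacobian J = [[-4·q, -4·p + 2·q, -10·r], [2·r, 0, 2·p - 6·r], [2·q - 3·r - 2·cos(p), 2·p, -3·p]].
At the point, J = [[-4.0000, -6.0000, -30.0000], [6.0000, 0.0000, -14.0000], [-6.167706, 4.0000, -6.0000]] (det J = -1678.087331).
Solving J·Δ = −F gives Δ = (-1.4998, 0.0708, -1.7142).
Then the next iterate is (p, q, r)₁ = (0.5002, 1.0708, 1.2858).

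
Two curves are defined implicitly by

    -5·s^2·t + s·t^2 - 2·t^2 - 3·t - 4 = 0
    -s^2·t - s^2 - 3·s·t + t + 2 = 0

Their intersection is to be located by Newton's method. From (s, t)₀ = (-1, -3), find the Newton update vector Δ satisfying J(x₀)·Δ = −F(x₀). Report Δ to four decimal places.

At (-1, -3): F = (-7.0000, -8.0000).
Jacobian J = [[-10·s·t + t^2, -5·s^2 + 2·s·t - 4·t - 3], [-2·s·t - 2·s - 3·t, -s^2 - 3·s + 1]].
At the point, J = [[-21.0000, 10.0000], [5.0000, 3.0000]] (det J = -113.0000).
Solving J·Δ = −F gives Δ = (0.5221, 1.7965).

(0.5221, 1.7965)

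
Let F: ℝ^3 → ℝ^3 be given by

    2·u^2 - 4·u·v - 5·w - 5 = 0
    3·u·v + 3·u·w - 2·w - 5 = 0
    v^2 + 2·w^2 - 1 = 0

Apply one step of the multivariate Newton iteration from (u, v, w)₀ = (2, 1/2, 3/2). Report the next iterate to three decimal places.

At (2, 1/2, 3/2): F = (-8.500, 4.000, 3.750).
Jacobian J = [[4·u - 4·v, -4·u, -5], [3·v + 3·w, 3·u, 3·u - 2], [0, 2·v, 4·w]].
At the point, J = [[6.000, -8.000, -5.000], [6.000, 6.000, 4.000], [0.000, 1.000, 6.000]] (det J = 450.000).
Solving J·Δ = −F gives Δ = (0.239, -0.550, -0.533).
Then the next iterate is (u, v, w)₁ = (2.239, -0.050, 0.967).

(2.239, -0.050, 0.967)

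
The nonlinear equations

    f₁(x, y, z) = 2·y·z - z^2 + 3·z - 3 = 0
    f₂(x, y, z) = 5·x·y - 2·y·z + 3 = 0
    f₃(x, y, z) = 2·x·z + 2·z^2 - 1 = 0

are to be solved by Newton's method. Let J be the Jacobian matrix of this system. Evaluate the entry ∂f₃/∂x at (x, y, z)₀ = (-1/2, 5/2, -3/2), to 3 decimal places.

∂f₃/∂x = 2·z.
At (-1/2, 5/2, -3/2) this is -3.000.

-3.000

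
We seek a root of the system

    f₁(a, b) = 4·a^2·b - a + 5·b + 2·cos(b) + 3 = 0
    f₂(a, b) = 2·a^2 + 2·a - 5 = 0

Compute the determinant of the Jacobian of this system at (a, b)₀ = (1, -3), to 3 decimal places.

J = [[8·a·b - 1, 4·a^2 - 2·sin(b) + 5], [4·a + 2, 0]].
At the point, J = [[-25.000, 9.28224], [6.000, 0.000]].
det J = -55.693.

-55.693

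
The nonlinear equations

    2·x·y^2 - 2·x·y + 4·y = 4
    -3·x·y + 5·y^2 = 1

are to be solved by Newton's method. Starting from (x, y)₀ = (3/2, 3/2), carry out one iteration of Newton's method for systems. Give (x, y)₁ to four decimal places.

At (3/2, 3/2): F = (4.2500, 3.5000).
Jacobian J = [[2·y^2 - 2·y, 4·x·y - 2·x + 4], [-3·y, -3·x + 10·y]].
At the point, J = [[1.5000, 10.0000], [-4.5000, 10.5000]] (det J = 60.7500).
Solving J·Δ = −F gives Δ = (-0.1584, -0.4012).
Then the next iterate is (x, y)₁ = (1.3416, 1.0988).

(1.3416, 1.0988)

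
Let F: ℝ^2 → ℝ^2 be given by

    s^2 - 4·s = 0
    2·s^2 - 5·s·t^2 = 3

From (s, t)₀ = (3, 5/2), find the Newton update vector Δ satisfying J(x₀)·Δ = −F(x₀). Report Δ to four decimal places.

(1.5000, -1.4350)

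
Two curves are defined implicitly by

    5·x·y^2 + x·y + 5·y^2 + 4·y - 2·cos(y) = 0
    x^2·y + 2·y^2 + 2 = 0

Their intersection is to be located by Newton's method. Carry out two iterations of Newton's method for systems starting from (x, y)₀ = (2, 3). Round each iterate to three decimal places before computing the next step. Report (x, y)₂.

(0.749, 0.766)

At (2, 3): F = (154.97998, 32.000).
Jacobian J = [[5·y^2 + y, 10·x·y + x + 10·y + 2·sin(y) + 4], [2·x·y, x^2 + 4·y]].
At the point, J = [[48.000, 96.28224], [12.000, 16.000]] (det J = -387.38688).
Solving J·Δ = −F gives Δ = (-1.552, -0.836).
Then the next iterate is (x, y)₁ = (0.448, 2.164).
Round to (0.448, 2.164) and repeat: F = (44.64768, 11.80012), J = [[25.57848, 37.44103], [1.93894, 8.85670]].
Δ = (0.301, -1.398), so (x, y)₂ = (0.749, 0.766).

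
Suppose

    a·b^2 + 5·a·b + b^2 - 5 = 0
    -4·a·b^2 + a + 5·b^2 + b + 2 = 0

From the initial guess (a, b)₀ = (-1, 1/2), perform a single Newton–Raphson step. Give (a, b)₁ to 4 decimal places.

(1.0455, 0.1250)

At (-1, 1/2): F = (-7.5000, 3.7500).
Jacobian J = [[b^2 + 5·b, 2·a·b + 5·a + 2·b], [-4·b^2 + 1, -8·a·b + 10·b + 1]].
At the point, J = [[2.7500, -5.0000], [0.0000, 10.0000]] (det J = 27.5000).
Solving J·Δ = −F gives Δ = (2.0455, -0.3750).
Then the next iterate is (a, b)₁ = (1.0455, 0.1250).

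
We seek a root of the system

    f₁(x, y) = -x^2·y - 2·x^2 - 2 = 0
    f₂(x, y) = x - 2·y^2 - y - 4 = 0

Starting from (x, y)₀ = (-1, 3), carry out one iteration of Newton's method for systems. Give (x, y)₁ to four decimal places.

(-0.4961, 1.0388)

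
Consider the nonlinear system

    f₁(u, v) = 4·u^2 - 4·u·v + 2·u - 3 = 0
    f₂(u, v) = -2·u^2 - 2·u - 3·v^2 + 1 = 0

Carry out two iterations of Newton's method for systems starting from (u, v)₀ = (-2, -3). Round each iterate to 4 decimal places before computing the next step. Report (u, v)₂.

At (-2, -3): F = (-15.0000, -30.0000).
Jacobian J = [[8·u - 4·v + 2, -4·u], [-4·u - 2, -6·v]].
At the point, J = [[-2.0000, 8.0000], [6.0000, 18.0000]] (det J = -84.0000).
Solving J·Δ = −F gives Δ = (-0.3571, 1.7857).
Then the next iterate is (u, v)₁ = (-2.3571, -1.2143).
Round to (-2.3571, -1.2143) and repeat: F = (3.060576, -9.821214), J = [[-11.9996, 9.4284], [7.4284, 7.2858]].
Δ = (0.7297, 0.6040), so (u, v)₂ = (-1.6274, -0.6103).

(-1.6274, -0.6103)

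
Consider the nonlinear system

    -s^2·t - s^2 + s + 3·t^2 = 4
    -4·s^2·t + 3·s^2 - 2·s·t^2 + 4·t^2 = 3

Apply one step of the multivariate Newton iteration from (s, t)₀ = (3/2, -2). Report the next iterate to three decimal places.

(0.796, -1.373)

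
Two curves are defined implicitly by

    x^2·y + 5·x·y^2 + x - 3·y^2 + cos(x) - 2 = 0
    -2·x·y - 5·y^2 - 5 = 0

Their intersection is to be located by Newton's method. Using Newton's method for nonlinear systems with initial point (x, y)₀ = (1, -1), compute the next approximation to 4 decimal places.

At (1, -1): F = (0.540302, -8.0000).
Jacobian J = [[2·x·y + 5·y^2 - sin(x) + 1, x^2 + 10·x·y - 6·y], [-2·y, -2·x - 10·y]].
At the point, J = [[3.158529, -3.0000], [2.0000, 8.0000]] (det J = 31.268232).
Solving J·Δ = −F gives Δ = (0.6293, 0.8427).
Then the next iterate is (x, y)₁ = (1.6293, -0.1573).

(1.6293, -0.1573)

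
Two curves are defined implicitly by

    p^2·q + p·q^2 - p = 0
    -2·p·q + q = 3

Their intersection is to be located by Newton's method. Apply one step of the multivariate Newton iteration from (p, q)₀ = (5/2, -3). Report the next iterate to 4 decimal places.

(1.5839, -2.1242)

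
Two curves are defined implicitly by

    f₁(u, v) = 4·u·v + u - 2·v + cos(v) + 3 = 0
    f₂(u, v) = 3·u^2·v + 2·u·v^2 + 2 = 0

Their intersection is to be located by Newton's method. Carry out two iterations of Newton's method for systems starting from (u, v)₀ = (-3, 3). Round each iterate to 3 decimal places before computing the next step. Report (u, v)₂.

At (-3, 3): F = (-42.98999, 29.000).
Jacobian J = [[4·v + 1, 4·u - sin(v) - 2], [6·u·v + 2·v^2, 3·u^2 + 4·u·v]].
At the point, J = [[13.000, -14.14112], [-36.000, -9.000]] (det J = -626.08032).
Solving J·Δ = −F gives Δ = (1.273, -1.870).
Then the next iterate is (u, v)₁ = (-1.727, 1.130).
Round to (-1.727, 1.130) and repeat: F = (-8.36638, 7.70036), J = [[5.520, -9.81241], [-9.15526, 1.14155]].
Δ = (0.790, -0.408), so (u, v)₂ = (-0.937, 0.722).

(-0.937, 0.722)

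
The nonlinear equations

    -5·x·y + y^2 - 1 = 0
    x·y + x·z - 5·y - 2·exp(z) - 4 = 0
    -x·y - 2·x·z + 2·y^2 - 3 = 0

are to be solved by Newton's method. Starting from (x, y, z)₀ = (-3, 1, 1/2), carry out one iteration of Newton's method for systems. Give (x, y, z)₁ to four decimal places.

At (-3, 1, 1/2): F = (15.0000, -16.797443, 5.0000).
Jacobian J = [[-5·y, -5·x + 2·y, 0], [y + z, x - 5, x - 2·exp(z)], [-y - 2·z, -x + 4·y, -2·x]].
At the point, J = [[-5.0000, 17.0000, 0.0000], [1.5000, -8.0000, -6.297443], [-2.0000, 7.0000, 6.0000]] (det J = 80.702557).
Solving J·Δ = −F gives Δ = (-13.8693, -4.9616, 0.3321).
Then the next iterate is (x, y, z)₁ = (-16.8693, -3.9616, 0.8321).

(-16.8693, -3.9616, 0.8321)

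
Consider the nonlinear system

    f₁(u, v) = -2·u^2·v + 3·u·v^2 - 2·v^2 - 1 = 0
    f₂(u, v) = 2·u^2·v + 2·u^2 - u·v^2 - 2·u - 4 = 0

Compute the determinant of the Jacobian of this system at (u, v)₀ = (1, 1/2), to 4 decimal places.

J = [[-4·u·v + 3·v^2, -2·u^2 + 6·u·v - 4·v], [4·u·v + 4·u - v^2 - 2, 2·u^2 - 2·u·v]].
At the point, J = [[-1.2500, -1.0000], [3.7500, 1.0000]].
det J = 2.5000.

2.5000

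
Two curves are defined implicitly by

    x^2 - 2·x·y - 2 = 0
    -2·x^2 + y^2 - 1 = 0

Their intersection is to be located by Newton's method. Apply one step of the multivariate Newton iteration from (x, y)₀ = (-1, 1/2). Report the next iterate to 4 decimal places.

(-0.5000, 1.2500)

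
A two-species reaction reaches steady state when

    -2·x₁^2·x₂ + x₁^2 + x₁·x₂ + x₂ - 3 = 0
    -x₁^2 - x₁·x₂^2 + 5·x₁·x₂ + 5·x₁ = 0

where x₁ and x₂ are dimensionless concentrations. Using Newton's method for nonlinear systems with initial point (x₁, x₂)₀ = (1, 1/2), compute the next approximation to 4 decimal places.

At (1, 1/2): F = (-2.0000, 6.2500).
Jacobian J = [[-4·x₁·x₂ + 2·x₁ + x₂, -2·x₁^2 + x₁ + 1], [-2·x₁ - x₂^2 + 5·x₂ + 5, -2·x₁·x₂ + 5·x₁]].
At the point, J = [[0.5000, 0.0000], [5.2500, 4.0000]] (det J = 2.0000).
Solving J·Δ = −F gives Δ = (4.0000, -6.8125).
Then the next iterate is (x₁, x₂)₁ = (5.0000, -6.3125).

(5.0000, -6.3125)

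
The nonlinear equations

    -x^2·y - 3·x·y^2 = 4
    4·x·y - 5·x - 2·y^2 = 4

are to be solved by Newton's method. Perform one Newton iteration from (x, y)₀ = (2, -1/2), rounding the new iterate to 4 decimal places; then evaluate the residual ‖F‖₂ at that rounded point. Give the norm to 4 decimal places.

At (2, -1/2): F = (-3.5000, -18.5000).
Jacobian J = [[-2·x·y - 3·y^2, -x^2 - 6·x·y], [4·y - 5, 4·x - 4·y]].
At the point, J = [[1.2500, 2.0000], [-7.0000, 10.0000]] (det J = 26.5000).
Solving J·Δ = −F gives Δ = (-0.0755, 1.7972).
Then the next iterate is (x, y)₁ = (1.9245, 1.2972).
Re-evaluating at (1.9245, 1.2972): F = (-18.519669, -7.002110), so ‖F‖₂ = 19.7992.

19.7992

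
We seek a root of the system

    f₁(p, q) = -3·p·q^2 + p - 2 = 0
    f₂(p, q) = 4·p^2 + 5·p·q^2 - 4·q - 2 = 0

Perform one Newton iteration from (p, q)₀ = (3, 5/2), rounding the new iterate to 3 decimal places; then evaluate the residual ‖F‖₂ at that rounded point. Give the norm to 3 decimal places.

At (3, 5/2): F = (-55.250, 117.750).
Jacobian J = [[-3·q^2 + 1, -6·p·q], [8·p + 5·q^2, 10·p·q - 4]].
At the point, J = [[-17.750, -45.000], [55.250, 71.000]] (det J = 1226.000).
Solving J·Δ = −F gives Δ = (-1.122, -0.785).
Then the next iterate is (p, q)₁ = (1.878, 1.715).
Re-evaluating at (1.878, 1.715): F = (-16.69286, 32.86564), so ‖F‖₂ = 36.862.

36.862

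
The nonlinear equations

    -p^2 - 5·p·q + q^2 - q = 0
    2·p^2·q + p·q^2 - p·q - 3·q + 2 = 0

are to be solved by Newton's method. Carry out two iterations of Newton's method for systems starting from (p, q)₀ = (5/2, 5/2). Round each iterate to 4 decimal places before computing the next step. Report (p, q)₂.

(-0.3963, 3.6051)

At (5/2, 5/2): F = (-33.7500, 35.1250).
Jacobian J = [[-2·p - 5·q, -5·p + 2·q - 1], [4·p·q + q^2 - q, 2·p^2 + 2·p·q - p - 3]].
At the point, J = [[-17.5000, -8.5000], [28.7500, 19.5000]] (det J = -96.8750).
Solving J·Δ = −F gives Δ = (-3.7116, 3.6710).
Then the next iterate is (p, q)₁ = (-1.2116, 6.1710).
Round to (-1.2116, 6.1710) and repeat: F = (67.826184, -37.057706), J = [[-28.4318, 17.4000], [2.003107, -13.806018]].
Δ = (0.8153, -2.5659), so (p, q)₂ = (-0.3963, 3.6051).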